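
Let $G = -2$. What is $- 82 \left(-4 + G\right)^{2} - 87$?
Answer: $-3039$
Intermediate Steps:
$- 82 \left(-4 + G\right)^{2} - 87 = - 82 \left(-4 - 2\right)^{2} - 87 = - 82 \left(-6\right)^{2} - 87 = \left(-82\right) 36 - 87 = -2952 - 87 = -3039$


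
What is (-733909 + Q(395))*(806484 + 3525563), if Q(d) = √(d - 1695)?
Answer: -3179328281723 + 43320470*I*√13 ≈ -3.1793e+12 + 1.5619e+8*I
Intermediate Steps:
Q(d) = √(-1695 + d)
(-733909 + Q(395))*(806484 + 3525563) = (-733909 + √(-1695 + 395))*(806484 + 3525563) = (-733909 + √(-1300))*4332047 = (-733909 + 10*I*√13)*4332047 = -3179328281723 + 43320470*I*√13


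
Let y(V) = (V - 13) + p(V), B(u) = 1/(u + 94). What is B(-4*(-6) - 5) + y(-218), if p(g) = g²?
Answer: 5344110/113 ≈ 47293.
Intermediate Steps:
B(u) = 1/(94 + u)
y(V) = -13 + V + V² (y(V) = (V - 13) + V² = (-13 + V) + V² = -13 + V + V²)
B(-4*(-6) - 5) + y(-218) = 1/(94 + (-4*(-6) - 5)) + (-13 - 218 + (-218)²) = 1/(94 + (24 - 5)) + (-13 - 218 + 47524) = 1/(94 + 19) + 47293 = 1/113 + 47293 = 5344110/113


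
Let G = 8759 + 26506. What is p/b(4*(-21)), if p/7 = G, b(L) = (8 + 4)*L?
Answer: -11755/48 ≈ -244.90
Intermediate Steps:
G = 35265
b(L) = 12*L
p = 246855 (p = 7*35265 = 246855)
p/b(4*(-21)) = 246855/((12*(4*(-21)))) = 246855/((12*(-84))) = 246855/(-1008) = 246855*(-1/1008) = -11755/48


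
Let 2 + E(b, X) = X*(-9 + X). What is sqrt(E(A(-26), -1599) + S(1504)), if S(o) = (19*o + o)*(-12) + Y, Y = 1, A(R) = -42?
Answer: sqrt(2210231) ≈ 1486.7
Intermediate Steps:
S(o) = 1 - 240*o (S(o) = (19*o + o)*(-12) + 1 = (20*o)*(-12) + 1 = -240*o + 1 = 1 - 240*o)
E(b, X) = -2 + X*(-9 + X)
sqrt(E(A(-26), -1599) + S(1504)) = sqrt((-2 + (-1599)**2 - 9*(-1599)) + (1 - 240*1504)) = sqrt((-2 + 2556801 + 14391) + (1 - 360960)) = sqrt(2571190 - 360959) = sqrt(2210231)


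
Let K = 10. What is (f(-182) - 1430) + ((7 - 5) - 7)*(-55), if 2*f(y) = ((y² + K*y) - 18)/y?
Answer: -225853/182 ≈ -1241.0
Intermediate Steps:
f(y) = (-18 + y² + 10*y)/(2*y) (f(y) = (((y² + 10*y) - 18)/y)/2 = ((-18 + y² + 10*y)/y)/2 = (-18 + y² + 10*y)/(2*y))
(f(-182) - 1430) + ((7 - 5) - 7)*(-55) = ((5 + (½)*(-182) - 9/(-182)) - 1430) + ((7 - 5) - 7)*(-55) = ((5 - 91 - 9*(-1/182)) - 1430) + (2 - 7)*(-55) = ((5 - 91 + 9/182) - 1430) - 5*(-55) = (-15643/182 - 1430) + 275 = -275903/182 + 275 = -225853/182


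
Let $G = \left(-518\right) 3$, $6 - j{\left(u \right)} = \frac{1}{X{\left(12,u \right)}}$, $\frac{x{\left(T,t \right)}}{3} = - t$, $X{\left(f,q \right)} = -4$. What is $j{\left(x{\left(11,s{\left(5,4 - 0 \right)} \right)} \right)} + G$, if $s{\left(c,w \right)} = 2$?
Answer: $- \frac{6191}{4} \approx -1547.8$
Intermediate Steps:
$x{\left(T,t \right)} = - 3 t$ ($x{\left(T,t \right)} = 3 \left(- t\right) = - 3 t$)
$j{\left(u \right)} = \frac{25}{4}$ ($j{\left(u \right)} = 6 - \frac{1}{-4} = 6 - - \frac{1}{4} = 6 + \frac{1}{4} = \frac{25}{4}$)
$G = -1554$
$j{\left(x{\left(11,s{\left(5,4 - 0 \right)} \right)} \right)} + G = \frac{25}{4} - 1554 = - \frac{6191}{4}$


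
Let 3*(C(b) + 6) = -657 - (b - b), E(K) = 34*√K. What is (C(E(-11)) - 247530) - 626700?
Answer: -874455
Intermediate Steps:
C(b) = -225 (C(b) = -6 + (-657 - (b - b))/3 = -6 + (-657 - 1*0)/3 = -6 + (-657 + 0)/3 = -6 + (⅓)*(-657) = -6 - 219 = -225)
(C(E(-11)) - 247530) - 626700 = (-225 - 247530) - 626700 = -247755 - 626700 = -874455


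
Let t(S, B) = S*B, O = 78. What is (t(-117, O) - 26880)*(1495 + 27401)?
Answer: -1040429376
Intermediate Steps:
t(S, B) = B*S
(t(-117, O) - 26880)*(1495 + 27401) = (78*(-117) - 26880)*(1495 + 27401) = (-9126 - 26880)*28896 = -36006*28896 = -1040429376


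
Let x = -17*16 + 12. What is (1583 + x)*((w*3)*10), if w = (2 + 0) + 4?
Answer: 238140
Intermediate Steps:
w = 6 (w = 2 + 4 = 6)
x = -260 (x = -272 + 12 = -260)
(1583 + x)*((w*3)*10) = (1583 - 260)*((6*3)*10) = 1323*(18*10) = 1323*180 = 238140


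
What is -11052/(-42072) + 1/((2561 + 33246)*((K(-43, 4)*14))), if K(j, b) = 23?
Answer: 2654749760/10105917031 ≈ 0.26269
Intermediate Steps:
-11052/(-42072) + 1/((2561 + 33246)*((K(-43, 4)*14))) = -11052/(-42072) + 1/((2561 + 33246)*((23*14))) = -11052*(-1/42072) + 1/(35807*322) = 921/3506 + (1/35807)*(1/322) = 921/3506 + 1/11529854 = 2654749760/10105917031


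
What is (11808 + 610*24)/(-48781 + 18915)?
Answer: -13224/14933 ≈ -0.88556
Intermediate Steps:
(11808 + 610*24)/(-48781 + 18915) = (11808 + 14640)/(-29866) = 26448*(-1/29866) = -13224/14933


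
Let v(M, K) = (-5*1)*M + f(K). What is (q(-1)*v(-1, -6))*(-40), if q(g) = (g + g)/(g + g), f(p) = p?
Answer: 40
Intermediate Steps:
q(g) = 1 (q(g) = (2*g)/((2*g)) = (2*g)*(1/(2*g)) = 1)
v(M, K) = K - 5*M (v(M, K) = (-5*1)*M + K = -5*M + K = K - 5*M)
(q(-1)*v(-1, -6))*(-40) = (1*(-6 - 5*(-1)))*(-40) = (1*(-6 + 5))*(-40) = (1*(-1))*(-40) = -1*(-40) = 40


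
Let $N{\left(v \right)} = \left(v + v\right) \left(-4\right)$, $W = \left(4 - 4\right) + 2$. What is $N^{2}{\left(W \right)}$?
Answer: $256$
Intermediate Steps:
$W = 2$ ($W = 0 + 2 = 2$)
$N{\left(v \right)} = - 8 v$ ($N{\left(v \right)} = 2 v \left(-4\right) = - 8 v$)
$N^{2}{\left(W \right)} = \left(\left(-8\right) 2\right)^{2} = \left(-16\right)^{2} = 256$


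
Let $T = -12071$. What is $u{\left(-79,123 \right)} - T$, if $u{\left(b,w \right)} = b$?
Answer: $11992$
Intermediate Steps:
$u{\left(-79,123 \right)} - T = -79 - -12071 = -79 + 12071 = 11992$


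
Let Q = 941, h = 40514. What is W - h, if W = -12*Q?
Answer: -51806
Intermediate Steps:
W = -11292 (W = -12*941 = -11292)
W - h = -11292 - 1*40514 = -11292 - 40514 = -51806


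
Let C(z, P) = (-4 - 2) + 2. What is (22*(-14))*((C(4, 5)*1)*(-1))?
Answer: -1232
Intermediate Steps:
C(z, P) = -4 (C(z, P) = -6 + 2 = -4)
(22*(-14))*((C(4, 5)*1)*(-1)) = (22*(-14))*(-4*1*(-1)) = -(-1232)*(-1) = -308*4 = -1232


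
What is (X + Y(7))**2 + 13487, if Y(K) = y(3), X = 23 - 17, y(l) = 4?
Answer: 13587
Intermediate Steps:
X = 6
Y(K) = 4
(X + Y(7))**2 + 13487 = (6 + 4)**2 + 13487 = 10**2 + 13487 = 100 + 13487 = 13587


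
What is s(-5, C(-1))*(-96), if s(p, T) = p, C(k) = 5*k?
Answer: 480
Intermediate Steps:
s(-5, C(-1))*(-96) = -5*(-96) = 480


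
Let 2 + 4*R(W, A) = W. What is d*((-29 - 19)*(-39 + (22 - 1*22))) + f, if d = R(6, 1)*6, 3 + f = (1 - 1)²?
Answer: 11229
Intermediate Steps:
R(W, A) = -½ + W/4
f = -3 (f = -3 + (1 - 1)² = -3 + 0² = -3 + 0 = -3)
d = 6 (d = (-½ + (¼)*6)*6 = (-½ + 3/2)*6 = 1*6 = 6)
d*((-29 - 19)*(-39 + (22 - 1*22))) + f = 6*((-29 - 19)*(-39 + (22 - 1*22))) - 3 = 6*(-48*(-39 + (22 - 22))) - 3 = 6*(-48*(-39 + 0)) - 3 = 6*(-48*(-39)) - 3 = 6*1872 - 3 = 11232 - 3 = 11229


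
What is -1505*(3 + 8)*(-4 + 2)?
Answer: 33110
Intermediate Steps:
-1505*(3 + 8)*(-4 + 2) = -16555*(-2) = -1505*(-22) = 33110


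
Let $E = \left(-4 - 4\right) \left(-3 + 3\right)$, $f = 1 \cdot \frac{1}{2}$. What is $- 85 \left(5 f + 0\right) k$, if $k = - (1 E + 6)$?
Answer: $1275$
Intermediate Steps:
$f = \frac{1}{2}$ ($f = 1 \cdot \frac{1}{2} = \frac{1}{2} \approx 0.5$)
$E = 0$ ($E = \left(-8\right) 0 = 0$)
$k = -6$ ($k = - (1 \cdot 0 + 6) = - (0 + 6) = \left(-1\right) 6 = -6$)
$- 85 \left(5 f + 0\right) k = - 85 \left(5 \cdot \frac{1}{2} + 0\right) \left(-6\right) = - 85 \left(\frac{5}{2} + 0\right) \left(-6\right) = \left(-85\right) \frac{5}{2} \left(-6\right) = \left(- \frac{425}{2}\right) \left(-6\right) = 1275$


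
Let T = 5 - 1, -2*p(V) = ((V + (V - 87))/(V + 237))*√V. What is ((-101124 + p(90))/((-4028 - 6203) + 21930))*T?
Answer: -404496/11699 - 186*√10/1275191 ≈ -34.576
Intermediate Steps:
p(V) = -√V*(-87 + 2*V)/(2*(237 + V)) (p(V) = -(V + (V - 87))/(V + 237)*√V/2 = -(V + (-87 + V))/(237 + V)*√V/2 = -(-87 + 2*V)/(237 + V)*√V/2 = -√V*(-87 + 2*V)/(2*(237 + V)))
T = 4
((-101124 + p(90))/((-4028 - 6203) + 21930))*T = ((-101124 + √90*(87/2 - 1*90)/(237 + 90))/((-4028 - 6203) + 21930))*4 = ((-101124 + (3*√10)*(87/2 - 90)/327)/(-10231 + 21930))*4 = ((-101124 + (3*√10)*(1/327)*(-93/2))/11699)*4 = ((-101124 - 93*√10/218)*(1/11699))*4 = (-101124/11699 - 93*√10/2550382)*4 = -404496/11699 - 186*√10/1275191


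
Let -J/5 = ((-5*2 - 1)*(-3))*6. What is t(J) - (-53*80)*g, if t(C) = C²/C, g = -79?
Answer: -335950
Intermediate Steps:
J = -990 (J = -5*(-5*2 - 1)*(-3)*6 = -5*(-10 - 1)*(-3)*6 = -5*(-11*(-3))*6 = -165*6 = -5*198 = -990)
t(C) = C
t(J) - (-53*80)*g = -990 - (-53*80)*(-79) = -990 - (-4240)*(-79) = -990 - 1*334960 = -990 - 334960 = -335950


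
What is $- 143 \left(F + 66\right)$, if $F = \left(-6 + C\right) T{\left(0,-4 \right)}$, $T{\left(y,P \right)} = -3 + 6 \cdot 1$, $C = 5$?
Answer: $-9009$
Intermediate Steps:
$T{\left(y,P \right)} = 3$ ($T{\left(y,P \right)} = -3 + 6 = 3$)
$F = -3$ ($F = \left(-6 + 5\right) 3 = \left(-1\right) 3 = -3$)
$- 143 \left(F + 66\right) = - 143 \left(-3 + 66\right) = \left(-143\right) 63 = -9009$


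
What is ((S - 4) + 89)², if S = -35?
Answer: 2500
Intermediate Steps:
((S - 4) + 89)² = ((-35 - 4) + 89)² = (-39 + 89)² = 50² = 2500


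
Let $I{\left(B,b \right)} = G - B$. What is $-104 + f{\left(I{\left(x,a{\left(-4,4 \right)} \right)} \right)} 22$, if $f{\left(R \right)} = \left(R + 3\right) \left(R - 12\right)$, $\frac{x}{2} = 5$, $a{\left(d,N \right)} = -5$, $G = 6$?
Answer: $248$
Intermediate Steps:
$x = 10$ ($x = 2 \cdot 5 = 10$)
$I{\left(B,b \right)} = 6 - B$
$f{\left(R \right)} = \left(-12 + R\right) \left(3 + R\right)$ ($f{\left(R \right)} = \left(3 + R\right) \left(-12 + R\right) = \left(-12 + R\right) \left(3 + R\right)$)
$-104 + f{\left(I{\left(x,a{\left(-4,4 \right)} \right)} \right)} 22 = -104 + \left(-36 + \left(6 - 10\right)^{2} - 9 \left(6 - 10\right)\right) 22 = -104 + \left(-36 + \left(-4\right)^{2} - -36\right) 22 = -104 + \left(-36 + 16 + 36\right) 22 = -104 + 16 \cdot 22 = -104 + 352 = 248$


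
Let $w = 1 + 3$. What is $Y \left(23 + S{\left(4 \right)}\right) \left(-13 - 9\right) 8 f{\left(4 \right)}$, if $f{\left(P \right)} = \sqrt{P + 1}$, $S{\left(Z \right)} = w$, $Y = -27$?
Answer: $128304 \sqrt{5} \approx 2.869 \cdot 10^{5}$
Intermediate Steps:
$w = 4$
$S{\left(Z \right)} = 4$
$f{\left(P \right)} = \sqrt{1 + P}$
$Y \left(23 + S{\left(4 \right)}\right) \left(-13 - 9\right) 8 f{\left(4 \right)} = - 27 \left(23 + 4\right) \left(-13 - 9\right) 8 \sqrt{1 + 4} = - 27 \cdot 27 \left(-22\right) 8 \sqrt{5} = \left(-27\right) \left(-594\right) 8 \sqrt{5} = 16038 \cdot 8 \sqrt{5} = 128304 \sqrt{5}$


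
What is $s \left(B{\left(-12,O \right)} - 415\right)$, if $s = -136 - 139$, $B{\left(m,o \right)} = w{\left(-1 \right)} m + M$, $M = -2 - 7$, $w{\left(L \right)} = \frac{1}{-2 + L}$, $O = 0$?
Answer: $115500$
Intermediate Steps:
$M = -9$
$B{\left(m,o \right)} = -9 - \frac{m}{3}$ ($B{\left(m,o \right)} = \frac{m}{-2 - 1} - 9 = \frac{m}{-3} - 9 = - \frac{m}{3} - 9 = -9 - \frac{m}{3}$)
$s = -275$ ($s = -136 - 139 = -275$)
$s \left(B{\left(-12,O \right)} - 415\right) = - 275 \left(\left(-9 - -4\right) - 415\right) = - 275 \left(\left(-9 + 4\right) - 415\right) = - 275 \left(-5 - 415\right) = \left(-275\right) \left(-420\right) = 115500$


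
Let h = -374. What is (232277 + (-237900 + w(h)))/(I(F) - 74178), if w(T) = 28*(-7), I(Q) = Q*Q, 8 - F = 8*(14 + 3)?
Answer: 529/5254 ≈ 0.10069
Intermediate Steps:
F = -128 (F = 8 - 8*(14 + 3) = 8 - 8*17 = 8 - 1*136 = 8 - 136 = -128)
I(Q) = Q**2
w(T) = -196
(232277 + (-237900 + w(h)))/(I(F) - 74178) = (232277 + (-237900 - 196))/((-128)**2 - 74178) = (232277 - 238096)/(16384 - 74178) = -5819/(-57794) = -5819*(-1/57794) = 529/5254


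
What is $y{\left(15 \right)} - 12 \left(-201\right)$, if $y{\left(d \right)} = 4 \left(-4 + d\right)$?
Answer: $2456$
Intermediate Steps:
$y{\left(d \right)} = -16 + 4 d$
$y{\left(15 \right)} - 12 \left(-201\right) = \left(-16 + 4 \cdot 15\right) - 12 \left(-201\right) = \left(-16 + 60\right) - -2412 = 44 + 2412 = 2456$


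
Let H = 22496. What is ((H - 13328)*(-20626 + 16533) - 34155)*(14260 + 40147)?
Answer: -2043460489053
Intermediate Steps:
((H - 13328)*(-20626 + 16533) - 34155)*(14260 + 40147) = ((22496 - 13328)*(-20626 + 16533) - 34155)*(14260 + 40147) = (9168*(-4093) - 34155)*54407 = (-37524624 - 34155)*54407 = -37558779*54407 = -2043460489053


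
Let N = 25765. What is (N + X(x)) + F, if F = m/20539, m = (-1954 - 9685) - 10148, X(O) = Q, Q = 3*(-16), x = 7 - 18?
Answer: 528179676/20539 ≈ 25716.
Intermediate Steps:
x = -11
Q = -48
X(O) = -48
m = -21787 (m = -11639 - 10148 = -21787)
F = -21787/20539 ≈ -1.0608
(N + X(x)) + F = (25765 - 48) - 21787/20539 = 25717 - 21787/20539 = 528179676/20539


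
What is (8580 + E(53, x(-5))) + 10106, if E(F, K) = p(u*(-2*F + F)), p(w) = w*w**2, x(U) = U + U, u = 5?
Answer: -18590939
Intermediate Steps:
x(U) = 2*U
p(w) = w**3
E(F, K) = -125*F**3 (E(F, K) = (5*(-2*F + F))**3 = (5*(-F))**3 = (-5*F)**3 = -125*F**3)
(8580 + E(53, x(-5))) + 10106 = (8580 - 125*53**3) + 10106 = (8580 - 125*148877) + 10106 = (8580 - 18609625) + 10106 = -18601045 + 10106 = -18590939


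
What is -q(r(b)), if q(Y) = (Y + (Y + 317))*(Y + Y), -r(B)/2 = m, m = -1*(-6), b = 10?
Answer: 7032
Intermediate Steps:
m = 6
r(B) = -12 (r(B) = -2*6 = -12)
q(Y) = 2*Y*(317 + 2*Y) (q(Y) = (Y + (317 + Y))*(2*Y) = (317 + 2*Y)*(2*Y) = 2*Y*(317 + 2*Y))
-q(r(b)) = -2*(-12)*(317 + 2*(-12)) = -2*(-12)*(317 - 24) = -2*(-12)*293 = -1*(-7032) = 7032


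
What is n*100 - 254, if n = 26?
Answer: 2346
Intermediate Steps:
n*100 - 254 = 26*100 - 254 = 2600 - 254 = 2346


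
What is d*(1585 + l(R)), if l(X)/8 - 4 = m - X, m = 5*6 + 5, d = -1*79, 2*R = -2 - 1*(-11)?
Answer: -147019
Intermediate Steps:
R = 9/2 (R = (-2 - 1*(-11))/2 = (-2 + 11)/2 = (½)*9 = 9/2 ≈ 4.5000)
d = -79
m = 35 (m = 30 + 5 = 35)
l(X) = 312 - 8*X (l(X) = 32 + 8*(35 - X) = 32 + (280 - 8*X) = 312 - 8*X)
d*(1585 + l(R)) = -79*(1585 + (312 - 8*9/2)) = -79*(1585 + (312 - 36)) = -79*(1585 + 276) = -79*1861 = -147019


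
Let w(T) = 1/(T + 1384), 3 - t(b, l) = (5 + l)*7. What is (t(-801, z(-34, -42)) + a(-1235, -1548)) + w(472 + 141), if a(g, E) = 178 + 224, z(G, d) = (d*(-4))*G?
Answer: 80586939/1997 ≈ 40354.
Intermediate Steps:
z(G, d) = -4*G*d (z(G, d) = (-4*d)*G = -4*G*d)
a(g, E) = 402
t(b, l) = -32 - 7*l (t(b, l) = 3 - (5 + l)*7 = 3 - (35 + 7*l) = 3 + (-35 - 7*l) = -32 - 7*l)
w(T) = 1/(1384 + T)
(t(-801, z(-34, -42)) + a(-1235, -1548)) + w(472 + 141) = ((-32 - (-28)*(-34)*(-42)) + 402) + 1/(1384 + (472 + 141)) = ((-32 - 7*(-5712)) + 402) + 1/(1384 + 613) = ((-32 + 39984) + 402) + 1/1997 = (39952 + 402) + 1/1997 = 40354 + 1/1997 = 80586939/1997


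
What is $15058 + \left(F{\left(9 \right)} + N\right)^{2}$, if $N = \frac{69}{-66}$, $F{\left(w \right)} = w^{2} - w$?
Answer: $\frac{9724793}{484} \approx 20093.0$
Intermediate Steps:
$N = - \frac{23}{22}$ ($N = 69 \left(- \frac{1}{66}\right) = - \frac{23}{22} \approx -1.0455$)
$15058 + \left(F{\left(9 \right)} + N\right)^{2} = 15058 + \left(9 \left(-1 + 9\right) - \frac{23}{22}\right)^{2} = 15058 + \left(9 \cdot 8 - \frac{23}{22}\right)^{2} = 15058 + \left(72 - \frac{23}{22}\right)^{2} = 15058 + \left(\frac{1561}{22}\right)^{2} = 15058 + \frac{2436721}{484} = \frac{9724793}{484}$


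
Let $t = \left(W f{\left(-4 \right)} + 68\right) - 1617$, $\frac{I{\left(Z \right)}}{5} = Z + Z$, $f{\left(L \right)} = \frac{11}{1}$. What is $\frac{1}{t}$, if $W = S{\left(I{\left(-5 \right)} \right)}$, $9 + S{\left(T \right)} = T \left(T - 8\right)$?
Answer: $\frac{1}{30252} \approx 3.3056 \cdot 10^{-5}$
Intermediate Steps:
$f{\left(L \right)} = 11$ ($f{\left(L \right)} = 11 \cdot 1 = 11$)
$I{\left(Z \right)} = 10 Z$ ($I{\left(Z \right)} = 5 \left(Z + Z\right) = 5 \cdot 2 Z = 10 Z$)
$S{\left(T \right)} = -9 + T \left(-8 + T\right)$ ($S{\left(T \right)} = -9 + T \left(T - 8\right) = -9 + T \left(-8 + T\right)$)
$W = 2891$ ($W = -9 + \left(10 \left(-5\right)\right)^{2} - 8 \cdot 10 \left(-5\right) = -9 + \left(-50\right)^{2} - -400 = -9 + 2500 + 400 = 2891$)
$t = 30252$ ($t = \left(2891 \cdot 11 + 68\right) - 1617 = \left(31801 + 68\right) - 1617 = 31869 - 1617 = 30252$)
$\frac{1}{t} = \frac{1}{30252}$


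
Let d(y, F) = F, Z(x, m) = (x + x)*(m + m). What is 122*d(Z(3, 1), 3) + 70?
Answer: 436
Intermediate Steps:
Z(x, m) = 4*m*x (Z(x, m) = (2*x)*(2*m) = 4*m*x)
122*d(Z(3, 1), 3) + 70 = 122*3 + 70 = 366 + 70 = 436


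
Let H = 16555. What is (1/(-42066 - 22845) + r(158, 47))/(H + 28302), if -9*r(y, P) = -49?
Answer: 1060210/8735138181 ≈ 0.00012137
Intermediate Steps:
r(y, P) = 49/9 (r(y, P) = -⅑*(-49) = 49/9)
(1/(-42066 - 22845) + r(158, 47))/(H + 28302) = (1/(-42066 - 22845) + 49/9)/(16555 + 28302) = (1/(-64911) + 49/9)/44857 = (-1/64911 + 49/9)*(1/44857) = (1060210/194733)*(1/44857) = 1060210/8735138181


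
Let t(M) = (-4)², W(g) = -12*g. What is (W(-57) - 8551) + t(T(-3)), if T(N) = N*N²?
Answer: -7851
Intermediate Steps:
T(N) = N³
t(M) = 16
(W(-57) - 8551) + t(T(-3)) = (-12*(-57) - 8551) + 16 = (684 - 8551) + 16 = -7867 + 16 = -7851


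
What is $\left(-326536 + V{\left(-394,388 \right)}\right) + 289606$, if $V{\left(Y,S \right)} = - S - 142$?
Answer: $-37460$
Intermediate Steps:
$V{\left(Y,S \right)} = -142 - S$ ($V{\left(Y,S \right)} = - S - 142 = -142 - S$)
$\left(-326536 + V{\left(-394,388 \right)}\right) + 289606 = \left(-326536 - 530\right) + 289606 = -327066 + 289606 = -37460$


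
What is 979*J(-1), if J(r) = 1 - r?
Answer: 1958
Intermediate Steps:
979*J(-1) = 979*(1 - 1*(-1)) = 979*(1 + 1) = 979*2 = 1958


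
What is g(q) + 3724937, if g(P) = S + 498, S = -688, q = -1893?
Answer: 3724747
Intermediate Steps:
g(P) = -190 (g(P) = -688 + 498 = -190)
g(q) + 3724937 = -190 + 3724937 = 3724747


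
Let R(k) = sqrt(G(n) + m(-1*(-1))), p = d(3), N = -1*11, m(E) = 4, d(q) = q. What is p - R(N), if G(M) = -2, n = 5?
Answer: 3 - sqrt(2) ≈ 1.5858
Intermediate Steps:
N = -11
p = 3
R(k) = sqrt(2) (R(k) = sqrt(-2 + 4) = sqrt(2))
p - R(N) = 3 - sqrt(2)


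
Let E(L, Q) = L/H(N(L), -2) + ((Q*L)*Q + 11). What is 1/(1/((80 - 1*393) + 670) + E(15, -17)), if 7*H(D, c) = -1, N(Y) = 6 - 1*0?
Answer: 357/1514038 ≈ 0.00023579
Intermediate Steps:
N(Y) = 6 (N(Y) = 6 + 0 = 6)
H(D, c) = -⅐ (H(D, c) = (⅐)*(-1) = -⅐)
E(L, Q) = 11 - 7*L + L*Q² (E(L, Q) = L/(-⅐) + ((Q*L)*Q + 11) = L*(-7) + ((L*Q)*Q + 11) = -7*L + (L*Q² + 11) = -7*L + (11 + L*Q²) = 11 - 7*L + L*Q²)
1/(1/((80 - 1*393) + 670) + E(15, -17)) = 1/(1/((80 - 1*393) + 670) + (11 - 7*15 + 15*(-17)²)) = 1/(1/((80 - 393) + 670) + (11 - 105 + 15*289)) = 1/(1/(-313 + 670) + (11 - 105 + 4335)) = 1/(1/357 + 4241) = 1/(1514038/357) = 357/1514038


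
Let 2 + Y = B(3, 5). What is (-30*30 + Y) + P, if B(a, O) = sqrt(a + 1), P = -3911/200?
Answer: -183911/200 ≈ -919.55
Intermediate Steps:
P = -3911/200 (P = -3911*1/200 = -3911/200 ≈ -19.555)
B(a, O) = sqrt(1 + a)
Y = 0 (Y = -2 + sqrt(1 + 3) = -2 + sqrt(4) = -2 + 2 = 0)
(-30*30 + Y) + P = (-30*30 + 0) - 3911/200 = (-900 + 0) - 3911/200 = -900 - 3911/200 = -183911/200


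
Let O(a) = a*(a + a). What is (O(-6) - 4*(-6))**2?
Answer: 9216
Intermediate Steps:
O(a) = 2*a**2 (O(a) = a*(2*a) = 2*a**2)
(O(-6) - 4*(-6))**2 = (2*(-6)**2 - 4*(-6))**2 = (2*36 + 24)**2 = (72 + 24)**2 = 96**2 = 9216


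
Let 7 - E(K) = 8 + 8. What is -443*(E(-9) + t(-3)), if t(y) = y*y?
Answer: 0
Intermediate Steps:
E(K) = -9 (E(K) = 7 - (8 + 8) = 7 - 1*16 = 7 - 16 = -9)
t(y) = y**2
-443*(E(-9) + t(-3)) = -443*(-9 + (-3)**2) = -443*(-9 + 9) = -443*0 = 0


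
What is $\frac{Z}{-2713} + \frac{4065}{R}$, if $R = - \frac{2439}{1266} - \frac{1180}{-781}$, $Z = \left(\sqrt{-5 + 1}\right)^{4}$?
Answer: $- \frac{3634746193678}{371662009} \approx -9779.7$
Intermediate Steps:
$Z = 16$ ($Z = \left(\sqrt{-4}\right)^{4} = \left(2 i\right)^{4} = 16$)
$R = - \frac{136993}{329582}$ ($R = \left(-2439\right) \frac{1}{1266} - - \frac{1180}{781} = - \frac{813}{422} + \frac{1180}{781} = - \frac{136993}{329582} \approx -0.41566$)
$\frac{Z}{-2713} + \frac{4065}{R} = \frac{16}{-2713} + \frac{4065}{- \frac{136993}{329582}} = 16 \left(- \frac{1}{2713}\right) + 4065 \left(- \frac{329582}{136993}\right) = - \frac{16}{2713} - \frac{1339750830}{136993} = - \frac{3634746193678}{371662009}$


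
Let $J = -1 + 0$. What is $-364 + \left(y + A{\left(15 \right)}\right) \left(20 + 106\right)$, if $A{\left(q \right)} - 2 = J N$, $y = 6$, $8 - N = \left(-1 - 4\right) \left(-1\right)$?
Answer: $266$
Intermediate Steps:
$J = -1$
$N = 3$ ($N = 8 - \left(-1 - 4\right) \left(-1\right) = 8 - \left(-5\right) \left(-1\right) = 8 - 5 = 3$)
$A{\left(q \right)} = -1$ ($A{\left(q \right)} = 2 - 3 = -1$)
$-364 + \left(y + A{\left(15 \right)}\right) \left(20 + 106\right) = -364 + \left(6 - 1\right) \left(20 + 106\right) = -364 + 5 \cdot 126 = -364 + 630 = 266$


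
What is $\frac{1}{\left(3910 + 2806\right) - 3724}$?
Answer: $\frac{1}{2992} \approx 0.00033422$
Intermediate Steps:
$\frac{1}{\left(3910 + 2806\right) - 3724} = \frac{1}{6716 - 3724} = \frac{1}{2992}$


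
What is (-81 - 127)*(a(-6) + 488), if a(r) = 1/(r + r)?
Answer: -304460/3 ≈ -1.0149e+5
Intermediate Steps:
a(r) = 1/(2*r)
(-81 - 127)*(a(-6) + 488) = (-81 - 127)*((1/2)/(-6) + 488) = -208*((1/2)*(-1/6) + 488) = -208*(-1/12 + 488) = -208*5855/12 = -304460/3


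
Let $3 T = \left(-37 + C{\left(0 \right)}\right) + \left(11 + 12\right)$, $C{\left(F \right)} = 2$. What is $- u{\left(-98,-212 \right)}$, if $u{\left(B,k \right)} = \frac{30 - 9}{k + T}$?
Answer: $\frac{7}{72} \approx 0.097222$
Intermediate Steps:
$T = -4$ ($T = \frac{\left(-37 + 2\right) + \left(11 + 12\right)}{3} = \frac{-35 + 23}{3} = \frac{1}{3} \left(-12\right) = -4$)
$u{\left(B,k \right)} = \frac{21}{-4 + k}$ ($u{\left(B,k \right)} = \frac{30 - 9}{k - 4} = \frac{21}{-4 + k}$)
$- u{\left(-98,-212 \right)} = - \frac{21}{-4 - 212} = - \frac{21}{-216} = - \frac{21 \left(-1\right)}{216} = \left(-1\right) \left(- \frac{7}{72}\right) = \frac{7}{72}$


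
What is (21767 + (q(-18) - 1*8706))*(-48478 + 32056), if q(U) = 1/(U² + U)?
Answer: -643463387/3 ≈ -2.1449e+8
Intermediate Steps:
q(U) = 1/(U + U²)
(21767 + (q(-18) - 1*8706))*(-48478 + 32056) = (21767 + (1/((-18)*(1 - 18)) - 1*8706))*(-48478 + 32056) = (21767 + (-1/18/(-17) - 8706))*(-16422) = (21767 + (-1/18*(-1/17) - 8706))*(-16422) = (21767 + (1/306 - 8706))*(-16422) = (21767 - 2664035/306)*(-16422) = (3996667/306)*(-16422) = -643463387/3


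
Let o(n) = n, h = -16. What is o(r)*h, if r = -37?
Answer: 592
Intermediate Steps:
o(r)*h = -37*(-16) = 592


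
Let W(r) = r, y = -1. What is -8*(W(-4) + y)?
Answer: 40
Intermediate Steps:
-8*(W(-4) + y) = -8*(-4 - 1) = -8*(-5) = 40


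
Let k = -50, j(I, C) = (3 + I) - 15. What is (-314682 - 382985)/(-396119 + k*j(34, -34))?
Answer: 697667/397219 ≈ 1.7564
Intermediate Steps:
j(I, C) = -12 + I
(-314682 - 382985)/(-396119 + k*j(34, -34)) = (-314682 - 382985)/(-396119 - 50*(-12 + 34)) = -697667/(-396119 - 50*22) = -697667/(-396119 - 1100) = -697667/(-397219) = -697667*(-1/397219) = 697667/397219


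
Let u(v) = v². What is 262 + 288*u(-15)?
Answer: 65062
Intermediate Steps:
262 + 288*u(-15) = 262 + 288*(-15)² = 262 + 288*225 = 262 + 64800 = 65062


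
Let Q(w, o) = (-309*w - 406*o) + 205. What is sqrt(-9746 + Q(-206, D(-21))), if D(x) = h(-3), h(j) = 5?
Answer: 9*sqrt(643) ≈ 228.22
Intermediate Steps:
D(x) = 5
Q(w, o) = 205 - 406*o - 309*w (Q(w, o) = (-406*o - 309*w) + 205 = 205 - 406*o - 309*w)
sqrt(-9746 + Q(-206, D(-21))) = sqrt(-9746 + (205 - 406*5 - 309*(-206))) = sqrt(-9746 + (205 - 2030 + 63654)) = sqrt(-9746 + 61829) = sqrt(52083) = 9*sqrt(643)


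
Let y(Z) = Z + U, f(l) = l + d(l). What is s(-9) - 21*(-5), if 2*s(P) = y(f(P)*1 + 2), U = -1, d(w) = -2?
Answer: 100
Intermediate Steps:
f(l) = -2 + l (f(l) = l - 2 = -2 + l)
y(Z) = -1 + Z (y(Z) = Z - 1 = -1 + Z)
s(P) = -½ + P/2 (s(P) = (-1 + ((-2 + P)*1 + 2))/2 = (-1 + ((-2 + P) + 2))/2 = (-1 + P)/2 = -½ + P/2)
s(-9) - 21*(-5) = (-½ + (½)*(-9)) - 21*(-5) = (-½ - 9/2) + 105 = -5 + 105 = 100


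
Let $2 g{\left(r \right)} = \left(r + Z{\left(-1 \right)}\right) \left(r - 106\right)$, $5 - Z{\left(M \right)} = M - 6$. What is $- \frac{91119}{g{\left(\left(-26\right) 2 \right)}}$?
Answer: $- \frac{91119}{3160} \approx -28.835$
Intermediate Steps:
$Z{\left(M \right)} = 11 - M$ ($Z{\left(M \right)} = 5 - \left(M - 6\right) = 5 - \left(-6 + M\right) = 11 - M$)
$g{\left(r \right)} = \frac{\left(-106 + r\right) \left(12 + r\right)}{2}$ ($g{\left(r \right)} = \frac{\left(r + \left(11 - -1\right)\right) \left(r - 106\right)}{2} = \frac{\left(r + \left(11 + 1\right)\right) \left(-106 + r\right)}{2} = \frac{\left(r + 12\right) \left(-106 + r\right)}{2} = \frac{\left(12 + r\right) \left(-106 + r\right)}{2} = \frac{\left(-106 + r\right) \left(12 + r\right)}{2}$)
$- \frac{91119}{g{\left(\left(-26\right) 2 \right)}} = - \frac{91119}{-636 + \frac{\left(\left(-26\right) 2\right)^{2}}{2} - 47 \left(\left(-26\right) 2\right)} = - \frac{91119}{-636 + \frac{\left(-52\right)^{2}}{2} - -2444} = - \frac{91119}{-636 + \frac{1}{2} \cdot 2704 + 2444} = - \frac{91119}{-636 + 1352 + 2444} = - \frac{91119}{3160}$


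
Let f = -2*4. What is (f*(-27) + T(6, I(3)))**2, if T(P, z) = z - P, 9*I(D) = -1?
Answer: 3568321/81 ≈ 44053.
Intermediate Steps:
I(D) = -1/9 (I(D) = (1/9)*(-1) = -1/9)
f = -8
(f*(-27) + T(6, I(3)))**2 = (-8*(-27) + (-1/9 - 1*6))**2 = (216 + (-1/9 - 6))**2 = (216 - 55/9)**2 = (1889/9)**2 = 3568321/81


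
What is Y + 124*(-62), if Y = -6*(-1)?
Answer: -7682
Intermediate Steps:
Y = 6
Y + 124*(-62) = 6 + 124*(-62) = 6 - 7688 = -7682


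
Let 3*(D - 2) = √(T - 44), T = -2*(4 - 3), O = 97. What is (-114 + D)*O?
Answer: -10864 + 97*I*√46/3 ≈ -10864.0 + 219.3*I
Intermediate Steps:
T = -2 (T = -2*1 = -2)
D = 2 + I*√46/3 (D = 2 + √(-2 - 44)/3 = 2 + √(-46)/3 = 2 + (I*√46)/3 = 2 + I*√46/3 ≈ 2.0 + 2.2608*I)
(-114 + D)*O = (-114 + (2 + I*√46/3))*97 = (-112 + I*√46/3)*97 = -10864 + 97*I*√46/3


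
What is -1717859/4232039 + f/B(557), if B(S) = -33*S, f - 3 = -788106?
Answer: 1101235555246/25929702953 ≈ 42.470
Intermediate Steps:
f = -788103 (f = 3 - 788106 = -788103)
-1717859/4232039 + f/B(557) = -1717859/4232039 - 788103/((-33*557)) = -1717859*1/4232039 - 788103/(-18381) = -1717859/4232039 - 788103*(-1/18381) = -1717859/4232039 + 262701/6127 = 1101235555246/25929702953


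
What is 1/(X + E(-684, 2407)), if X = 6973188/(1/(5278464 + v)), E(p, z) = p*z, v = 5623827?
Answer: 1/76023723127320 ≈ 1.3154e-14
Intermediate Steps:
X = 76023724773708 (X = 6973188/(1/(5278464 + 5623827)) = 6973188/(1/10902291) = 6973188*10902291 = 76023724773708)
1/(X + E(-684, 2407)) = 1/(76023724773708 - 684*2407) = 1/(76023724773708 - 1646388) = 1/76023723127320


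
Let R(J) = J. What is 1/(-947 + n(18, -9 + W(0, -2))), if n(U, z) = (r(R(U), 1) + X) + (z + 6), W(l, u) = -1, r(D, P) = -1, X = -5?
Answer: -1/957 ≈ -0.0010449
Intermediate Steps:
n(U, z) = z (n(U, z) = (-1 - 5) + (z + 6) = -6 + (6 + z) = z)
1/(-947 + n(18, -9 + W(0, -2))) = 1/(-947 + (-9 - 1)) = 1/(-947 - 10) = 1/(-957) = -1/957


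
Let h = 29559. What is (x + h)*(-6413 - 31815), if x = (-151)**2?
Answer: -2001618080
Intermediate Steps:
x = 22801
(x + h)*(-6413 - 31815) = (22801 + 29559)*(-6413 - 31815) = 52360*(-38228) = -2001618080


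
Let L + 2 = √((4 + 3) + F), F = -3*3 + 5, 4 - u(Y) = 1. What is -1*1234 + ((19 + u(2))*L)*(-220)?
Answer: 8446 - 4840*√3 ≈ 62.874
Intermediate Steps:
u(Y) = 3 (u(Y) = 4 - 1*1 = 4 - 1 = 3)
F = -4 (F = -9 + 5 = -4)
L = -2 + √3 (L = -2 + √((4 + 3) - 4) = -2 + √(7 - 4) = -2 + √3 ≈ -0.26795)
-1*1234 + ((19 + u(2))*L)*(-220) = -1*1234 + ((19 + 3)*(-2 + √3))*(-220) = -1234 + (22*(-2 + √3))*(-220) = -1234 + (-44 + 22*√3)*(-220) = -1234 + (9680 - 4840*√3) = 8446 - 4840*√3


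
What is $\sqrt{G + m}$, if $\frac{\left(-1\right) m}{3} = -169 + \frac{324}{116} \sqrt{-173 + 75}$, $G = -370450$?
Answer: $\frac{\sqrt{-311122063 - 49329 i \sqrt{2}}}{29} \approx 0.06819 - 608.23 i$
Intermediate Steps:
$m = 507 - \frac{1701 i \sqrt{2}}{29}$ ($m = - 3 \left(-169 + \frac{324}{116} \sqrt{-173 + 75}\right) = - 3 \left(-169 + 324 \cdot \frac{1}{116} \sqrt{-98}\right) = - 3 \left(-169 + \frac{81 \cdot 7 i \sqrt{2}}{29}\right) = - 3 \left(-169 + \frac{567 i \sqrt{2}}{29}\right) = 507 - \frac{1701 i \sqrt{2}}{29} \approx 507.0 - 82.951 i$)
$\sqrt{G + m} = \sqrt{-370450 + \left(507 - \frac{1701 i \sqrt{2}}{29}\right)} = \sqrt{-369943 - \frac{1701 i \sqrt{2}}{29}}$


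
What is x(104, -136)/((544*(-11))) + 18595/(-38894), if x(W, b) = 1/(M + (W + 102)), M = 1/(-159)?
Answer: -1822256860793/3811494384544 ≈ -0.47810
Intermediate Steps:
M = -1/159 ≈ -0.0062893
x(W, b) = 1/(16217/159 + W) (x(W, b) = 1/(-1/159 + (W + 102)) = 1/(-1/159 + (102 + W)) = 1/(16217/159 + W))
x(104, -136)/((544*(-11))) + 18595/(-38894) = (159/(16217 + 159*104))/((544*(-11))) + 18595/(-38894) = (159/(16217 + 16536))/(-5984) + 18595*(-1/38894) = (159/32753)*(-1/5984) - 18595/38894 = -159/195993952 - 18595/38894 = -1822256860793/3811494384544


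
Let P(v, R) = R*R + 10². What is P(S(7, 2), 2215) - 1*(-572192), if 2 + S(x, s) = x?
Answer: 5478517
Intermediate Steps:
S(x, s) = -2 + x
P(v, R) = 100 + R² (P(v, R) = R² + 100 = 100 + R²)
P(S(7, 2), 2215) - 1*(-572192) = (100 + 2215²) - 1*(-572192) = (100 + 4906225) + 572192 = 4906325 + 572192 = 5478517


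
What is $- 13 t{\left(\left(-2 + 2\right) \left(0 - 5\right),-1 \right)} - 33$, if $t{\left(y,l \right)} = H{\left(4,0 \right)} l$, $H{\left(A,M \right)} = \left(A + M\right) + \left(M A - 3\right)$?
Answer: $-20$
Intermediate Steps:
$H{\left(A,M \right)} = -3 + A + M + A M$ ($H{\left(A,M \right)} = \left(A + M\right) + \left(A M - 3\right) = \left(A + M\right) + \left(-3 + A M\right) = -3 + A + M + A M$)
$t{\left(y,l \right)} = l$ ($t{\left(y,l \right)} = \left(-3 + 4 + 0 + 4 \cdot 0\right) l = \left(-3 + 4 + 0 + 0\right) l = 1 l = l$)
$- 13 t{\left(\left(-2 + 2\right) \left(0 - 5\right),-1 \right)} - 33 = \left(-13\right) \left(-1\right) - 33 = 13 - 33 = -20$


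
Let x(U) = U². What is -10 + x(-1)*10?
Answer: 0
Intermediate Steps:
-10 + x(-1)*10 = -10 + (-1)²*10 = -10 + 1*10 = -10 + 10 = 0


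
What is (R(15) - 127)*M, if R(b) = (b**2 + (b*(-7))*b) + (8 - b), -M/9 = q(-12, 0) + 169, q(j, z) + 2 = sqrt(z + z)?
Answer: 2230452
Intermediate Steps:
q(j, z) = -2 + sqrt(2)*sqrt(z) (q(j, z) = -2 + sqrt(z + z) = -2 + sqrt(2*z) = -2 + sqrt(2)*sqrt(z))
M = -1503 (M = -9*((-2 + sqrt(2)*sqrt(0)) + 169) = -9*((-2 + sqrt(2)*0) + 169) = -9*((-2 + 0) + 169) = -9*(-2 + 169) = -9*167 = -1503)
R(b) = 8 - b - 6*b**2 (R(b) = (b**2 + (-7*b)*b) + (8 - b) = (b**2 - 7*b**2) + (8 - b) = -6*b**2 + (8 - b) = 8 - b - 6*b**2)
(R(15) - 127)*M = ((8 - 1*15 - 6*15**2) - 127)*(-1503) = ((8 - 15 - 6*225) - 127)*(-1503) = ((8 - 15 - 1350) - 127)*(-1503) = (-1357 - 127)*(-1503) = -1484*(-1503) = 2230452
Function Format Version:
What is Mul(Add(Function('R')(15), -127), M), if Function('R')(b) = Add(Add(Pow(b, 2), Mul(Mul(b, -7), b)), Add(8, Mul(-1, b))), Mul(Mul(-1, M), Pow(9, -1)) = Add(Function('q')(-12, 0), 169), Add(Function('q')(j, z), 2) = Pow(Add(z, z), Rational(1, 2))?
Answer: 2230452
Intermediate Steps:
Function('q')(j, z) = Add(-2, Mul(Pow(2, Rational(1, 2)), Pow(z, Rational(1, 2)))) (Function('q')(j, z) = Add(-2, Pow(Add(z, z), Rational(1, 2))) = Add(-2, Pow(Mul(2, z), Rational(1, 2))) = Add(-2, Mul(Pow(2, Rational(1, 2)), Pow(z, Rational(1, 2)))))
M = -1503 (M = Mul(-9, Add(Add(-2, Mul(Pow(2, Rational(1, 2)), Pow(0, Rational(1, 2)))), 169)) = Mul(-9, Add(Add(-2, Mul(Pow(2, Rational(1, 2)), 0)), 169)) = Mul(-9, Add(Add(-2, 0), 169)) = Mul(-9, Add(-2, 169)) = Mul(-9, 167) = -1503)
Function('R')(b) = Add(8, Mul(-1, b), Mul(-6, Pow(b, 2))) (Function('R')(b) = Add(Add(Pow(b, 2), Mul(Mul(-7, b), b)), Add(8, Mul(-1, b))) = Add(Add(Pow(b, 2), Mul(-7, Pow(b, 2))), Add(8, Mul(-1, b))) = Add(Mul(-6, Pow(b, 2)), Add(8, Mul(-1, b))) = Add(8, Mul(-1, b), Mul(-6, Pow(b, 2))))
Mul(Add(Function('R')(15), -127), M) = Mul(Add(Add(8, Mul(-1, 15), Mul(-6, Pow(15, 2))), -127), -1503) = Mul(Add(Add(8, -15, Mul(-6, 225)), -127), -1503) = Mul(Add(Add(8, -15, -1350), -127), -1503) = Mul(Add(-1357, -127), -1503) = Mul(-1484, -1503) = 2230452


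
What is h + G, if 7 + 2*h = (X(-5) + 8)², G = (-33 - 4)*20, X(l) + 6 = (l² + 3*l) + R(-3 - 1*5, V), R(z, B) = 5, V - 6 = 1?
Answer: -599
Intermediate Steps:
V = 7 (V = 6 + 1 = 7)
X(l) = -1 + l² + 3*l (X(l) = -6 + ((l² + 3*l) + 5) = -6 + (5 + l² + 3*l) = -1 + l² + 3*l)
G = -740 (G = -37*20 = -740)
h = 141 (h = -7/2 + ((-1 + (-5)² + 3*(-5)) + 8)²/2 = -7/2 + ((-1 + 25 - 15) + 8)²/2 = -7/2 + (9 + 8)²/2 = -7/2 + (½)*17² = -7/2 + (½)*289 = -7/2 + 289/2 = 141)
h + G = 141 - 740 = -599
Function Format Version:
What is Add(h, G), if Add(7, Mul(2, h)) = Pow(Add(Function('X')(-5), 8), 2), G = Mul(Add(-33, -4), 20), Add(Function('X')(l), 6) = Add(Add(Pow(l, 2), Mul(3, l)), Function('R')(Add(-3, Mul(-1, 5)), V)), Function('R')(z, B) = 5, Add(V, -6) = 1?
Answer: -599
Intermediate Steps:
V = 7 (V = Add(6, 1) = 7)
Function('X')(l) = Add(-1, Pow(l, 2), Mul(3, l)) (Function('X')(l) = Add(-6, Add(Add(Pow(l, 2), Mul(3, l)), 5)) = Add(-6, Add(5, Pow(l, 2), Mul(3, l))) = Add(-1, Pow(l, 2), Mul(3, l)))
G = -740 (G = Mul(-37, 20) = -740)
h = 141 (h = Add(Rational(-7, 2), Mul(Rational(1, 2), Pow(Add(Add(-1, Pow(-5, 2), Mul(3, -5)), 8), 2))) = Add(Rational(-7, 2), Mul(Rational(1, 2), Pow(Add(Add(-1, 25, -15), 8), 2))) = Add(Rational(-7, 2), Mul(Rational(1, 2), Pow(Add(9, 8), 2))) = Add(Rational(-7, 2), Mul(Rational(1, 2), Pow(17, 2))) = Add(Rational(-7, 2), Mul(Rational(1, 2), 289)) = Add(Rational(-7, 2), Rational(289, 2)) = 141)
Add(h, G) = Add(141, -740) = -599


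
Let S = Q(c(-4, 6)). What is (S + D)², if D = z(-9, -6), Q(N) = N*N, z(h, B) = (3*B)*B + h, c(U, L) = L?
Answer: 18225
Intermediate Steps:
z(h, B) = h + 3*B² (z(h, B) = 3*B² + h = h + 3*B²)
Q(N) = N²
S = 36 (S = 6² = 36)
D = 99 (D = -9 + 3*(-6)² = -9 + 3*36 = -9 + 108 = 99)
(S + D)² = (36 + 99)² = 135² = 18225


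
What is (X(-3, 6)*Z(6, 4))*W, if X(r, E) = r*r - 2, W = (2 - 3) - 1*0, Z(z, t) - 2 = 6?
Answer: -56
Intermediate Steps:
Z(z, t) = 8 (Z(z, t) = 2 + 6 = 8)
W = -1 (W = -1 + 0 = -1)
X(r, E) = -2 + r² (X(r, E) = r² - 2 = -2 + r²)
(X(-3, 6)*Z(6, 4))*W = ((-2 + (-3)²)*8)*(-1) = ((-2 + 9)*8)*(-1) = (7*8)*(-1) = 56*(-1) = -56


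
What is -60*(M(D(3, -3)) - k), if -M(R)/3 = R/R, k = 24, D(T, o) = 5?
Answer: 1620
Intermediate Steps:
M(R) = -3 (M(R) = -3*R/R = -3*1 = -3)
-60*(M(D(3, -3)) - k) = -60*(-3 - 1*24) = -60*(-3 - 24) = -60*(-27) = 1620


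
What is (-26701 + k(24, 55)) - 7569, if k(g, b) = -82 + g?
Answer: -34328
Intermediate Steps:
(-26701 + k(24, 55)) - 7569 = (-26701 + (-82 + 24)) - 7569 = (-26701 - 58) - 7569 = -26759 - 7569 = -34328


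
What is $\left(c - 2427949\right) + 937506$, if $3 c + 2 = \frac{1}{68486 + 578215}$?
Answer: $- \frac{2891614229030}{1940103} \approx -1.4904 \cdot 10^{6}$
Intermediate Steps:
$c = - \frac{1293401}{1940103}$ ($c = - \frac{2}{3} + \frac{1}{3 \left(68486 + 578215\right)} = - \frac{2}{3} + \frac{1}{3 \cdot 646701} = - \frac{2}{3} + \frac{1}{3} \cdot \frac{1}{646701} = - \frac{2}{3} + \frac{1}{1940103} = - \frac{1293401}{1940103} \approx -0.66667$)
$\left(c - 2427949\right) + 937506 = \left(- \frac{1293401}{1940103} - 2427949\right) + 937506 = - \frac{4710472432148}{1940103} + 937506 = - \frac{2891614229030}{1940103}$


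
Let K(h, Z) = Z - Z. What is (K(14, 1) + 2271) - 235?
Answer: 2036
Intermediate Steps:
K(h, Z) = 0
(K(14, 1) + 2271) - 235 = (0 + 2271) - 235 = 2271 - 235 = 2036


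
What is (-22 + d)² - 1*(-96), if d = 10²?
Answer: 6180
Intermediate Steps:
d = 100
(-22 + d)² - 1*(-96) = (-22 + 100)² - 1*(-96) = 78² + 96 = 6084 + 96 = 6180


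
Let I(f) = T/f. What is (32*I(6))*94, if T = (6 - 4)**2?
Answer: 6016/3 ≈ 2005.3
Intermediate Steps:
T = 4 (T = 2**2 = 4)
I(f) = 4/f
(32*I(6))*94 = (32*(4/6))*94 = (32*(4*(1/6)))*94 = (32*(2/3))*94 = (64/3)*94 = 6016/3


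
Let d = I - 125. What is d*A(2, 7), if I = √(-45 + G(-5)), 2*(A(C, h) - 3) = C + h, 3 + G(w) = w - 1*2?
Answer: -1875/2 + 15*I*√55/2 ≈ -937.5 + 55.621*I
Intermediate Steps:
G(w) = -5 + w (G(w) = -3 + (w - 1*2) = -3 + (w - 2) = -3 + (-2 + w) = -5 + w)
A(C, h) = 3 + C/2 + h/2 (A(C, h) = 3 + (C + h)/2 = 3 + (C/2 + h/2) = 3 + C/2 + h/2)
I = I*√55 (I = √(-45 + (-5 - 5)) = √(-45 - 10) = √(-55) = I*√55 ≈ 7.4162*I)
d = -125 + I*√55 (d = I*√55 - 125 = -125 + I*√55 ≈ -125.0 + 7.4162*I)
d*A(2, 7) = (-125 + I*√55)*(3 + (½)*2 + (½)*7) = (-125 + I*√55)*(3 + 1 + 7/2) = (-125 + I*√55)*(15/2) = -1875/2 + 15*I*√55/2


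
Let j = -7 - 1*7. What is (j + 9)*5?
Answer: -25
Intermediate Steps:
j = -14 (j = -7 - 7 = -14)
(j + 9)*5 = (-14 + 9)*5 = -5*5 = -25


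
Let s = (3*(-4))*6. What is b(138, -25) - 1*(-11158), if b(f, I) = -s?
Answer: 11230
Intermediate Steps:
s = -72 (s = -12*6 = -72)
b(f, I) = 72 (b(f, I) = -1*(-72) = 72)
b(138, -25) - 1*(-11158) = 72 - 1*(-11158) = 72 + 11158 = 11230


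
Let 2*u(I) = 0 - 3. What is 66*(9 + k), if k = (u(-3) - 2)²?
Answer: 2805/2 ≈ 1402.5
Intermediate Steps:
u(I) = -3/2 (u(I) = (0 - 3)/2 = (½)*(-3) = -3/2)
k = 49/4 (k = (-3/2 - 2)² = (-7/2)² = 49/4 ≈ 12.250)
66*(9 + k) = 66*(9 + 49/4) = 66*(85/4) = 2805/2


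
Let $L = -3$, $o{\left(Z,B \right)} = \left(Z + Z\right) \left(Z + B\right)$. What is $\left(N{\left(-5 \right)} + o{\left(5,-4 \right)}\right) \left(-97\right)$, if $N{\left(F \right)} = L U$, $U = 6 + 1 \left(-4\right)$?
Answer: $-388$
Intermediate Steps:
$o{\left(Z,B \right)} = 2 Z \left(B + Z\right)$
$U = 2$ ($U = 6 - 4 = 2$)
$N{\left(F \right)} = -6$ ($N{\left(F \right)} = \left(-3\right) 2 = -6$)
$\left(N{\left(-5 \right)} + o{\left(5,-4 \right)}\right) \left(-97\right) = \left(-6 + 2 \cdot 5 \left(-4 + 5\right)\right) \left(-97\right) = \left(-6 + 2 \cdot 5 \cdot 1\right) \left(-97\right) = \left(-6 + 10\right) \left(-97\right) = 4 \left(-97\right) = -388$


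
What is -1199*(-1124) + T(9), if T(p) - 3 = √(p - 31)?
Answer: 1347679 + I*√22 ≈ 1.3477e+6 + 4.6904*I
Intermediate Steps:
T(p) = 3 + √(-31 + p) (T(p) = 3 + √(p - 31) = 3 + √(-31 + p))
-1199*(-1124) + T(9) = -1199*(-1124) + (3 + √(-31 + 9)) = 1347676 + (3 + √(-22)) = 1347676 + (3 + I*√22) = 1347679 + I*√22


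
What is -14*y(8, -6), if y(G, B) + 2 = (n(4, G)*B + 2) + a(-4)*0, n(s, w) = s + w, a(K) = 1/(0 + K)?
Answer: 1008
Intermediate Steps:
a(K) = 1/K
y(G, B) = B*(4 + G) (y(G, B) = -2 + (((4 + G)*B + 2) + 0/(-4)) = -2 + ((B*(4 + G) + 2) - 1/4*0) = -2 + ((2 + B*(4 + G)) + 0) = -2 + (2 + B*(4 + G)) = B*(4 + G))
-14*y(8, -6) = -(-84)*(4 + 8) = -(-84)*12 = -14*(-72) = 1008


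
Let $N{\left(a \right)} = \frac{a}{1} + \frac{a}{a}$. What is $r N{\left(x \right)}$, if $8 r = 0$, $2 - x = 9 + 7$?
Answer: $0$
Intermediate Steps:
$x = -14$ ($x = 2 - \left(9 + 7\right) = 2 - 16 = -14$)
$r = 0$ ($r = \frac{1}{8} \cdot 0 = 0$)
$N{\left(a \right)} = 1 + a$ ($N{\left(a \right)} = a 1 + 1 = a + 1 = 1 + a$)
$r N{\left(x \right)} = 0 \left(1 - 14\right) = 0 \left(-13\right) = 0$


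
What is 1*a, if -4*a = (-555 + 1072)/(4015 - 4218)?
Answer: 517/812 ≈ 0.63670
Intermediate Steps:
a = 517/812 (a = -(-555 + 1072)/(4*(4015 - 4218)) = -517/(4*(-203)) = -517*(-1)/(4*203) = -1/4*(-517/203) = 517/812 ≈ 0.63670)
1*a = 1*(517/812) = 517/812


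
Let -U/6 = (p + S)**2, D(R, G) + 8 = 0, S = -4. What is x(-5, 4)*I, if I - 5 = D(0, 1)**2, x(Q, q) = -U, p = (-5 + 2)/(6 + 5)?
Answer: 914526/121 ≈ 7558.1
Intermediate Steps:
D(R, G) = -8 (D(R, G) = -8 + 0 = -8)
p = -3/11 ≈ -0.27273
U = -13254/121 (U = -6*(-3/11 - 4)**2 = -6*(-47/11)**2 = -6*2209/121 = -13254/121 ≈ -109.54)
x(Q, q) = 13254/121 (x(Q, q) = -1*(-13254/121) = 13254/121)
I = 69 (I = 5 + (-8)**2 = 5 + 64 = 69)
x(-5, 4)*I = (13254/121)*69 = 914526/121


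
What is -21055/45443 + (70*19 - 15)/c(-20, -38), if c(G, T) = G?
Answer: -12035729/181772 ≈ -66.213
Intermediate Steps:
-21055/45443 + (70*19 - 15)/c(-20, -38) = -21055/45443 + (70*19 - 15)/(-20) = -21055*1/45443 + (1330 - 15)*(-1/20) = -21055/45443 + 1315*(-1/20) = -21055/45443 - 263/4 = -12035729/181772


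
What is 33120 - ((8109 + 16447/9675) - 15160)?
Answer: 388637978/9675 ≈ 40169.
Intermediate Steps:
33120 - ((8109 + 16447/9675) - 15160) = 33120 - (78471022/9675 - 15160) = 33120 - 1*(-68201978/9675) = 33120 + 68201978/9675 = 388637978/9675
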